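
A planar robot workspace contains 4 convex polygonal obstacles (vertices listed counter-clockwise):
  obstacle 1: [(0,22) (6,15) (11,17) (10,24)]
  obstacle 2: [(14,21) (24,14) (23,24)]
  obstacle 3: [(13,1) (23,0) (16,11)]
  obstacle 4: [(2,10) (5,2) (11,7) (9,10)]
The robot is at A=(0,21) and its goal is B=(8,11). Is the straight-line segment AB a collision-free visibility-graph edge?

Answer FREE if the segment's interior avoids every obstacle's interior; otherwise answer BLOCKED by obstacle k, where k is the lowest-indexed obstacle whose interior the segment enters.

FREE

Obstacle 1 [(0,22) (6,15) (11,17) (10,24)]:
  edge (0,22)–(6,15): clear
  edge (6,15)–(11,17): clear
  edge (11,17)–(10,24): clear
  edge (10,24)–(0,22): clear
  midpoint (4,16) outside
  → clear
Obstacle 2 [(14,21) (24,14) (23,24)]:
  edge (14,21)–(24,14): clear
  edge (24,14)–(23,24): clear
  edge (23,24)–(14,21): clear
  midpoint (4,16) outside
  → clear
Obstacle 3 [(13,1) (23,0) (16,11)]:
  edge (13,1)–(23,0): clear
  edge (23,0)–(16,11): clear
  edge (16,11)–(13,1): clear
  midpoint (4,16) outside
  → clear
Obstacle 4 [(2,10) (5,2) (11,7) (9,10)]:
  edge (2,10)–(5,2): clear
  edge (5,2)–(11,7): clear
  edge (11,7)–(9,10): clear
  edge (9,10)–(2,10): clear
  midpoint (4,16) outside
  → clear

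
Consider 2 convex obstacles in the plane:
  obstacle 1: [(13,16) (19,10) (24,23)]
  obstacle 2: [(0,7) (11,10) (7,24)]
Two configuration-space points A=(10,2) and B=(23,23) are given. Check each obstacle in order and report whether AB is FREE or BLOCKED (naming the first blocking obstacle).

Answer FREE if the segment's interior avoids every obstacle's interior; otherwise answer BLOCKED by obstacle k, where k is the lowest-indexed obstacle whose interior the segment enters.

Obstacle 1 [(13,16) (19,10) (24,23)]:
  edge (13,16)–(19,10): crosses AB
  edge (19,10)–(24,23): clear
  edge (24,23)–(13,16): crosses AB
  → BLOCKED
Obstacle 2 [(0,7) (11,10) (7,24)]:
  edge (0,7)–(11,10): clear
  edge (11,10)–(7,24): clear
  edge (7,24)–(0,7): clear
  midpoint (33/2,25/2) outside
  → clear

BLOCKED by obstacle 1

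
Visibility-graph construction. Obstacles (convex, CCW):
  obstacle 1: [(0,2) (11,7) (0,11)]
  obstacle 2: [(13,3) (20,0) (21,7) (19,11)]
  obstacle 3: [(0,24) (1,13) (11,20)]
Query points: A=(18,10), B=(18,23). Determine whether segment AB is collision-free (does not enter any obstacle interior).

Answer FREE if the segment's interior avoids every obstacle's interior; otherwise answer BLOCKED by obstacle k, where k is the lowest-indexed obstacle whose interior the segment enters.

Obstacle 1 [(0,2) (11,7) (0,11)]:
  edge (0,2)–(11,7): clear
  edge (11,7)–(0,11): clear
  edge (0,11)–(0,2): clear
  midpoint (18,33/2) outside
  → clear
Obstacle 2 [(13,3) (20,0) (21,7) (19,11)]:
  edge (13,3)–(20,0): clear
  edge (20,0)–(21,7): clear
  edge (21,7)–(19,11): clear
  edge (19,11)–(13,3): clear
  midpoint (18,33/2) outside
  → clear
Obstacle 3 [(0,24) (1,13) (11,20)]:
  edge (0,24)–(1,13): clear
  edge (1,13)–(11,20): clear
  edge (11,20)–(0,24): clear
  midpoint (18,33/2) outside
  → clear

FREE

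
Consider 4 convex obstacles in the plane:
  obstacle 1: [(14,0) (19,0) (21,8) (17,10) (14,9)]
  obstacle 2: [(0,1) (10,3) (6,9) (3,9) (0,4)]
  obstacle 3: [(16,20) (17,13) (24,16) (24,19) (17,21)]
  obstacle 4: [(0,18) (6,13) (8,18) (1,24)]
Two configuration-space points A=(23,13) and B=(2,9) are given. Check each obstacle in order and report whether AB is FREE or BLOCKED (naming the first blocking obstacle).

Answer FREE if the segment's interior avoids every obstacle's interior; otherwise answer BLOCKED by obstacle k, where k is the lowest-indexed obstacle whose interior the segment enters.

FREE

Obstacle 1 [(14,0) (19,0) (21,8) (17,10) (14,9)]:
  edge (14,0)–(19,0): clear
  edge (19,0)–(21,8): clear
  edge (21,8)–(17,10): clear
  edge (17,10)–(14,9): clear
  edge (14,9)–(14,0): clear
  midpoint (25/2,11) outside
  → clear
Obstacle 2 [(0,1) (10,3) (6,9) (3,9) (0,4)]:
  edge (0,1)–(10,3): clear
  edge (10,3)–(6,9): clear
  edge (6,9)–(3,9): clear
  edge (3,9)–(0,4): clear
  edge (0,4)–(0,1): clear
  midpoint (25/2,11) outside
  → clear
Obstacle 3 [(16,20) (17,13) (24,16) (24,19) (17,21)]:
  edge (16,20)–(17,13): clear
  edge (17,13)–(24,16): clear
  edge (24,16)–(24,19): clear
  edge (24,19)–(17,21): clear
  edge (17,21)–(16,20): clear
  midpoint (25/2,11) outside
  → clear
Obstacle 4 [(0,18) (6,13) (8,18) (1,24)]:
  edge (0,18)–(6,13): clear
  edge (6,13)–(8,18): clear
  edge (8,18)–(1,24): clear
  edge (1,24)–(0,18): clear
  midpoint (25/2,11) outside
  → clear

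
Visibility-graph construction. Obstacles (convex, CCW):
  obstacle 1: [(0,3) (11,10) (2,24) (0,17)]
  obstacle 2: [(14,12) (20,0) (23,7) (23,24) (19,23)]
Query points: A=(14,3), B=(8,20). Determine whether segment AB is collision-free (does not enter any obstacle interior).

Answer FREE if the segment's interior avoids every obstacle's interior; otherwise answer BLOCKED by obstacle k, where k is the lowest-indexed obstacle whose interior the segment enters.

FREE

Obstacle 1 [(0,3) (11,10) (2,24) (0,17)]:
  edge (0,3)–(11,10): clear
  edge (11,10)–(2,24): clear
  edge (2,24)–(0,17): clear
  edge (0,17)–(0,3): clear
  midpoint (11,23/2) outside
  → clear
Obstacle 2 [(14,12) (20,0) (23,7) (23,24) (19,23)]:
  edge (14,12)–(20,0): clear
  edge (20,0)–(23,7): clear
  edge (23,7)–(23,24): clear
  edge (23,24)–(19,23): clear
  edge (19,23)–(14,12): clear
  midpoint (11,23/2) outside
  → clear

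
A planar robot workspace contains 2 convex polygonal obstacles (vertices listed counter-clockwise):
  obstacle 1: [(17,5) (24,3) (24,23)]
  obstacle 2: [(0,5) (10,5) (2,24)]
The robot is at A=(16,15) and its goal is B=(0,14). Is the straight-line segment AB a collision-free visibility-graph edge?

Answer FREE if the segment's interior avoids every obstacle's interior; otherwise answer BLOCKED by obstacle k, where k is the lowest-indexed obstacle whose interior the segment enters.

Obstacle 1 [(17,5) (24,3) (24,23)]:
  edge (17,5)–(24,3): clear
  edge (24,3)–(24,23): clear
  edge (24,23)–(17,5): clear
  midpoint (8,29/2) outside
  → clear
Obstacle 2 [(0,5) (10,5) (2,24)]:
  edge (0,5)–(10,5): clear
  edge (10,5)–(2,24): crosses AB
  edge (2,24)–(0,5): crosses AB
  → BLOCKED

BLOCKED by obstacle 2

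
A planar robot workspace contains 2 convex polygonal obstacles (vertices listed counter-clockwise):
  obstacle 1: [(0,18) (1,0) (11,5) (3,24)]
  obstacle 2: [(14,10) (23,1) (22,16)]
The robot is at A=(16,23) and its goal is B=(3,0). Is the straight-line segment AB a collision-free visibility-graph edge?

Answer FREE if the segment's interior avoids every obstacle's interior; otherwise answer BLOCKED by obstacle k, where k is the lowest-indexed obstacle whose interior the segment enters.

Obstacle 1 [(0,18) (1,0) (11,5) (3,24)]:
  edge (0,18)–(1,0): clear
  edge (1,0)–(11,5): crosses AB
  edge (11,5)–(3,24): crosses AB
  edge (3,24)–(0,18): clear
  → BLOCKED
Obstacle 2 [(14,10) (23,1) (22,16)]:
  edge (14,10)–(23,1): clear
  edge (23,1)–(22,16): clear
  edge (22,16)–(14,10): clear
  midpoint (19/2,23/2) outside
  → clear

BLOCKED by obstacle 1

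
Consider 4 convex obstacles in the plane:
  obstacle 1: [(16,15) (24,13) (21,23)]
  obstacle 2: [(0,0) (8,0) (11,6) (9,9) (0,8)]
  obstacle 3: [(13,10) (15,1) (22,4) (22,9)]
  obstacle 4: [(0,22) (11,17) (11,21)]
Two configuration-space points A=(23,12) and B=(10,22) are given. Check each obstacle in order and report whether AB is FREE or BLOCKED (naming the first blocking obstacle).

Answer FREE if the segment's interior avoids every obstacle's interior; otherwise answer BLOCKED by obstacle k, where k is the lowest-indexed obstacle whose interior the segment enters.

Obstacle 1 [(16,15) (24,13) (21,23)]:
  edge (16,15)–(24,13): crosses AB
  edge (24,13)–(21,23): clear
  edge (21,23)–(16,15): crosses AB
  → BLOCKED
Obstacle 2 [(0,0) (8,0) (11,6) (9,9) (0,8)]:
  edge (0,0)–(8,0): clear
  edge (8,0)–(11,6): clear
  edge (11,6)–(9,9): clear
  edge (9,9)–(0,8): clear
  edge (0,8)–(0,0): clear
  midpoint (33/2,17) outside
  → clear
Obstacle 3 [(13,10) (15,1) (22,4) (22,9)]:
  edge (13,10)–(15,1): clear
  edge (15,1)–(22,4): clear
  edge (22,4)–(22,9): clear
  edge (22,9)–(13,10): clear
  midpoint (33/2,17) outside
  → clear
Obstacle 4 [(0,22) (11,17) (11,21)]:
  edge (0,22)–(11,17): clear
  edge (11,17)–(11,21): clear
  edge (11,21)–(0,22): clear
  midpoint (33/2,17) outside
  → clear

BLOCKED by obstacle 1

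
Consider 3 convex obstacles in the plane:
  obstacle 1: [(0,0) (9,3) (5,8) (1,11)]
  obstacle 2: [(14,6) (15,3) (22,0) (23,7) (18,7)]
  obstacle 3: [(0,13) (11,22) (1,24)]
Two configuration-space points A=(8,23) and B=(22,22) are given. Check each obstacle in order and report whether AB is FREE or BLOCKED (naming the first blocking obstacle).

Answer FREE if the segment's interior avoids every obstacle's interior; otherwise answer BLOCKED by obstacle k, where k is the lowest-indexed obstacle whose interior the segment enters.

FREE

Obstacle 1 [(0,0) (9,3) (5,8) (1,11)]:
  edge (0,0)–(9,3): clear
  edge (9,3)–(5,8): clear
  edge (5,8)–(1,11): clear
  edge (1,11)–(0,0): clear
  midpoint (15,45/2) outside
  → clear
Obstacle 2 [(14,6) (15,3) (22,0) (23,7) (18,7)]:
  edge (14,6)–(15,3): clear
  edge (15,3)–(22,0): clear
  edge (22,0)–(23,7): clear
  edge (23,7)–(18,7): clear
  edge (18,7)–(14,6): clear
  midpoint (15,45/2) outside
  → clear
Obstacle 3 [(0,13) (11,22) (1,24)]:
  edge (0,13)–(11,22): clear
  edge (11,22)–(1,24): clear
  edge (1,24)–(0,13): clear
  midpoint (15,45/2) outside
  → clear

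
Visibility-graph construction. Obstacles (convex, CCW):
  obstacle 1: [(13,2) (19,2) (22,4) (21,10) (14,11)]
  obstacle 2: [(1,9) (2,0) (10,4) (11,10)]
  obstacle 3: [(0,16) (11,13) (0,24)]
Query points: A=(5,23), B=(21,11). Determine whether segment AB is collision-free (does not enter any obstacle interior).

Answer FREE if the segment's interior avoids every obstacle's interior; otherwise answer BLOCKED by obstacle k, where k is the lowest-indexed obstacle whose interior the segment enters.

FREE

Obstacle 1 [(13,2) (19,2) (22,4) (21,10) (14,11)]:
  edge (13,2)–(19,2): clear
  edge (19,2)–(22,4): clear
  edge (22,4)–(21,10): clear
  edge (21,10)–(14,11): clear
  edge (14,11)–(13,2): clear
  midpoint (13,17) outside
  → clear
Obstacle 2 [(1,9) (2,0) (10,4) (11,10)]:
  edge (1,9)–(2,0): clear
  edge (2,0)–(10,4): clear
  edge (10,4)–(11,10): clear
  edge (11,10)–(1,9): clear
  midpoint (13,17) outside
  → clear
Obstacle 3 [(0,16) (11,13) (0,24)]:
  edge (0,16)–(11,13): clear
  edge (11,13)–(0,24): clear
  edge (0,24)–(0,16): clear
  midpoint (13,17) outside
  → clear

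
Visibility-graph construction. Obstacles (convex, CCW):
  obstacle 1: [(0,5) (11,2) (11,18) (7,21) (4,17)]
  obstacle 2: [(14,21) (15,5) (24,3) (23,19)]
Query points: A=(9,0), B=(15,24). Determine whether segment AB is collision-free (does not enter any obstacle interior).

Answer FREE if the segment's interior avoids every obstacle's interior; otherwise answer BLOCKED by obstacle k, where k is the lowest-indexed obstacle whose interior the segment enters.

Obstacle 1 [(0,5) (11,2) (11,18) (7,21) (4,17)]:
  edge (0,5)–(11,2): crosses AB
  edge (11,2)–(11,18): crosses AB
  edge (11,18)–(7,21): clear
  edge (7,21)–(4,17): clear
  edge (4,17)–(0,5): clear
  → BLOCKED
Obstacle 2 [(14,21) (15,5) (24,3) (23,19)]:
  edge (14,21)–(15,5): crosses AB
  edge (15,5)–(24,3): clear
  edge (24,3)–(23,19): clear
  edge (23,19)–(14,21): crosses AB
  → BLOCKED

BLOCKED by obstacle 1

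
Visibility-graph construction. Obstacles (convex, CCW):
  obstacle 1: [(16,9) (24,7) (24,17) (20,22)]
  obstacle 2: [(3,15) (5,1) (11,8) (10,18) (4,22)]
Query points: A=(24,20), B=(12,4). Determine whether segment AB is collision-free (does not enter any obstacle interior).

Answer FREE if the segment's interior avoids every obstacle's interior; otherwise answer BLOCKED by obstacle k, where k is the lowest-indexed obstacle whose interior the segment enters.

BLOCKED by obstacle 1

Obstacle 1 [(16,9) (24,7) (24,17) (20,22)]:
  edge (16,9)–(24,7): clear
  edge (24,7)–(24,17): clear
  edge (24,17)–(20,22): crosses AB
  edge (20,22)–(16,9): crosses AB
  → BLOCKED
Obstacle 2 [(3,15) (5,1) (11,8) (10,18) (4,22)]:
  edge (3,15)–(5,1): clear
  edge (5,1)–(11,8): clear
  edge (11,8)–(10,18): clear
  edge (10,18)–(4,22): clear
  edge (4,22)–(3,15): clear
  midpoint (18,12) outside
  → clear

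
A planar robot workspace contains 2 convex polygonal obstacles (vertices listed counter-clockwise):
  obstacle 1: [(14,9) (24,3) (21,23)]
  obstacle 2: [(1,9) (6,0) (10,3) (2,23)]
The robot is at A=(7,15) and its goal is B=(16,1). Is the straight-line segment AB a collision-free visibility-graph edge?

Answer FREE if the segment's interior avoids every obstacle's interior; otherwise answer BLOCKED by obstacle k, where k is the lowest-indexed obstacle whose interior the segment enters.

Obstacle 1 [(14,9) (24,3) (21,23)]:
  edge (14,9)–(24,3): clear
  edge (24,3)–(21,23): clear
  edge (21,23)–(14,9): clear
  midpoint (23/2,8) outside
  → clear
Obstacle 2 [(1,9) (6,0) (10,3) (2,23)]:
  edge (1,9)–(6,0): clear
  edge (6,0)–(10,3): clear
  edge (10,3)–(2,23): clear
  edge (2,23)–(1,9): clear
  midpoint (23/2,8) outside
  → clear

FREE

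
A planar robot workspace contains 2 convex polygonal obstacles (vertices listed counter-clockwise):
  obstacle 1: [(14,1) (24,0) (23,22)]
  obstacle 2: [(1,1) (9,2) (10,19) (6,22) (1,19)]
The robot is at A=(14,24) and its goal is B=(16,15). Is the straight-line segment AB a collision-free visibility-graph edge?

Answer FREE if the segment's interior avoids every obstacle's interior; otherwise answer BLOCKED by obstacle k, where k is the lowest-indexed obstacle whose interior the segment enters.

Obstacle 1 [(14,1) (24,0) (23,22)]:
  edge (14,1)–(24,0): clear
  edge (24,0)–(23,22): clear
  edge (23,22)–(14,1): clear
  midpoint (15,39/2) outside
  → clear
Obstacle 2 [(1,1) (9,2) (10,19) (6,22) (1,19)]:
  edge (1,1)–(9,2): clear
  edge (9,2)–(10,19): clear
  edge (10,19)–(6,22): clear
  edge (6,22)–(1,19): clear
  edge (1,19)–(1,1): clear
  midpoint (15,39/2) outside
  → clear

FREE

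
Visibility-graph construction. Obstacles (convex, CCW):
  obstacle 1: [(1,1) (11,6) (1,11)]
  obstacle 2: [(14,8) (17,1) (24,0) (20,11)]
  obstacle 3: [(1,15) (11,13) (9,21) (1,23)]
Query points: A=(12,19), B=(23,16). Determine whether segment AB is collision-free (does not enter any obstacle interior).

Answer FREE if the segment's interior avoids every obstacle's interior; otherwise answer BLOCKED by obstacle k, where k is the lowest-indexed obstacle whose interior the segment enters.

Obstacle 1 [(1,1) (11,6) (1,11)]:
  edge (1,1)–(11,6): clear
  edge (11,6)–(1,11): clear
  edge (1,11)–(1,1): clear
  midpoint (35/2,35/2) outside
  → clear
Obstacle 2 [(14,8) (17,1) (24,0) (20,11)]:
  edge (14,8)–(17,1): clear
  edge (17,1)–(24,0): clear
  edge (24,0)–(20,11): clear
  edge (20,11)–(14,8): clear
  midpoint (35/2,35/2) outside
  → clear
Obstacle 3 [(1,15) (11,13) (9,21) (1,23)]:
  edge (1,15)–(11,13): clear
  edge (11,13)–(9,21): clear
  edge (9,21)–(1,23): clear
  edge (1,23)–(1,15): clear
  midpoint (35/2,35/2) outside
  → clear

FREE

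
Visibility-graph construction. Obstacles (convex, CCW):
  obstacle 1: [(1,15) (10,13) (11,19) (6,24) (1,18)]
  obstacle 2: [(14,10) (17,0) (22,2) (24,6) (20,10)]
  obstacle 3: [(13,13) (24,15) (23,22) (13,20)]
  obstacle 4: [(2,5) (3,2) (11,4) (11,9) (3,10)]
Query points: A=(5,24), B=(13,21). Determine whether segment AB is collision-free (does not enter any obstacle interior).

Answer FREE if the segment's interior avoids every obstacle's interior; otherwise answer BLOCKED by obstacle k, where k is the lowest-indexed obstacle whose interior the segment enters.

Obstacle 1 [(1,15) (10,13) (11,19) (6,24) (1,18)]:
  edge (1,15)–(10,13): clear
  edge (10,13)–(11,19): clear
  edge (11,19)–(6,24): crosses AB
  edge (6,24)–(1,18): crosses AB
  edge (1,18)–(1,15): clear
  → BLOCKED
Obstacle 2 [(14,10) (17,0) (22,2) (24,6) (20,10)]:
  edge (14,10)–(17,0): clear
  edge (17,0)–(22,2): clear
  edge (22,2)–(24,6): clear
  edge (24,6)–(20,10): clear
  edge (20,10)–(14,10): clear
  midpoint (9,45/2) outside
  → clear
Obstacle 3 [(13,13) (24,15) (23,22) (13,20)]:
  edge (13,13)–(24,15): clear
  edge (24,15)–(23,22): clear
  edge (23,22)–(13,20): clear
  edge (13,20)–(13,13): clear
  midpoint (9,45/2) outside
  → clear
Obstacle 4 [(2,5) (3,2) (11,4) (11,9) (3,10)]:
  edge (2,5)–(3,2): clear
  edge (3,2)–(11,4): clear
  edge (11,4)–(11,9): clear
  edge (11,9)–(3,10): clear
  edge (3,10)–(2,5): clear
  midpoint (9,45/2) outside
  → clear

BLOCKED by obstacle 1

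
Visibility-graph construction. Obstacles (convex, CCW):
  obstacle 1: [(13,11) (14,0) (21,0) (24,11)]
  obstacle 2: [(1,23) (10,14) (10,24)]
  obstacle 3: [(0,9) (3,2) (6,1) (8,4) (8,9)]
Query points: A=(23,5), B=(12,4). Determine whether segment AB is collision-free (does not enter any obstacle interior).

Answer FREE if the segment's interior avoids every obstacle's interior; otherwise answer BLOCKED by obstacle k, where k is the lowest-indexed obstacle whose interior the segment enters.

Obstacle 1 [(13,11) (14,0) (21,0) (24,11)]:
  edge (13,11)–(14,0): crosses AB
  edge (14,0)–(21,0): clear
  edge (21,0)–(24,11): crosses AB
  edge (24,11)–(13,11): clear
  → BLOCKED
Obstacle 2 [(1,23) (10,14) (10,24)]:
  edge (1,23)–(10,14): clear
  edge (10,14)–(10,24): clear
  edge (10,24)–(1,23): clear
  midpoint (35/2,9/2) outside
  → clear
Obstacle 3 [(0,9) (3,2) (6,1) (8,4) (8,9)]:
  edge (0,9)–(3,2): clear
  edge (3,2)–(6,1): clear
  edge (6,1)–(8,4): clear
  edge (8,4)–(8,9): clear
  edge (8,9)–(0,9): clear
  midpoint (35/2,9/2) outside
  → clear

BLOCKED by obstacle 1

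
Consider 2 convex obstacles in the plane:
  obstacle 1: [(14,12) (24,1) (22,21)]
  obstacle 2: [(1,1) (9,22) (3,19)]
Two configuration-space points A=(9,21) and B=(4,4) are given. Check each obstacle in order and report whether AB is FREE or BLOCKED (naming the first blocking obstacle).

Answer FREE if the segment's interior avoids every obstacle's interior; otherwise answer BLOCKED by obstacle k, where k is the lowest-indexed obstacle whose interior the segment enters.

FREE

Obstacle 1 [(14,12) (24,1) (22,21)]:
  edge (14,12)–(24,1): clear
  edge (24,1)–(22,21): clear
  edge (22,21)–(14,12): clear
  midpoint (13/2,25/2) outside
  → clear
Obstacle 2 [(1,1) (9,22) (3,19)]:
  edge (1,1)–(9,22): clear
  edge (9,22)–(3,19): clear
  edge (3,19)–(1,1): clear
  midpoint (13/2,25/2) outside
  → clear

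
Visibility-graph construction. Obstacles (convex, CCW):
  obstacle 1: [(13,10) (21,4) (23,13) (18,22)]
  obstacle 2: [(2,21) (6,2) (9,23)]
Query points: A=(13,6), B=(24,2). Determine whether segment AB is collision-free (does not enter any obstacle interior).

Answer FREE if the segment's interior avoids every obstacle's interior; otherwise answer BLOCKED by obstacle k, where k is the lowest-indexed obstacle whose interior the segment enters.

Obstacle 1 [(13,10) (21,4) (23,13) (18,22)]:
  edge (13,10)–(21,4): clear
  edge (21,4)–(23,13): clear
  edge (23,13)–(18,22): clear
  edge (18,22)–(13,10): clear
  midpoint (37/2,4) outside
  → clear
Obstacle 2 [(2,21) (6,2) (9,23)]:
  edge (2,21)–(6,2): clear
  edge (6,2)–(9,23): clear
  edge (9,23)–(2,21): clear
  midpoint (37/2,4) outside
  → clear

FREE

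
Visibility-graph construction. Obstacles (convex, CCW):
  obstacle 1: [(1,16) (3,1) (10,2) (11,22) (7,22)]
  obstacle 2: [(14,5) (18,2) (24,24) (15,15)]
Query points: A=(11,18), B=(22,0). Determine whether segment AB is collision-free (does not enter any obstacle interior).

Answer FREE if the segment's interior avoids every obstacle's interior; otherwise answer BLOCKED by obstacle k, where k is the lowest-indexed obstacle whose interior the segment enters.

Obstacle 1 [(1,16) (3,1) (10,2) (11,22) (7,22)]:
  edge (1,16)–(3,1): clear
  edge (3,1)–(10,2): clear
  edge (10,2)–(11,22): clear
  edge (11,22)–(7,22): clear
  edge (7,22)–(1,16): clear
  midpoint (33/2,9) outside
  → clear
Obstacle 2 [(14,5) (18,2) (24,24) (15,15)]:
  edge (14,5)–(18,2): clear
  edge (18,2)–(24,24): crosses AB
  edge (24,24)–(15,15): clear
  edge (15,15)–(14,5): crosses AB
  → BLOCKED

BLOCKED by obstacle 2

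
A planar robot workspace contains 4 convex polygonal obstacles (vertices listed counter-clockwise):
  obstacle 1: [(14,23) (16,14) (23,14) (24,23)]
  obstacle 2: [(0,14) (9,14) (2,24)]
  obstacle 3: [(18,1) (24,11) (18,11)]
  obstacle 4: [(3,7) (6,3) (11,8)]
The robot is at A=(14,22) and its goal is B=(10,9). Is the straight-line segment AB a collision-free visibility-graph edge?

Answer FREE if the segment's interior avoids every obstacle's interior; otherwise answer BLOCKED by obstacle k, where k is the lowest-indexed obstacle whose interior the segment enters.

FREE

Obstacle 1 [(14,23) (16,14) (23,14) (24,23)]:
  edge (14,23)–(16,14): clear
  edge (16,14)–(23,14): clear
  edge (23,14)–(24,23): clear
  edge (24,23)–(14,23): clear
  midpoint (12,31/2) outside
  → clear
Obstacle 2 [(0,14) (9,14) (2,24)]:
  edge (0,14)–(9,14): clear
  edge (9,14)–(2,24): clear
  edge (2,24)–(0,14): clear
  midpoint (12,31/2) outside
  → clear
Obstacle 3 [(18,1) (24,11) (18,11)]:
  edge (18,1)–(24,11): clear
  edge (24,11)–(18,11): clear
  edge (18,11)–(18,1): clear
  midpoint (12,31/2) outside
  → clear
Obstacle 4 [(3,7) (6,3) (11,8)]:
  edge (3,7)–(6,3): clear
  edge (6,3)–(11,8): clear
  edge (11,8)–(3,7): clear
  midpoint (12,31/2) outside
  → clear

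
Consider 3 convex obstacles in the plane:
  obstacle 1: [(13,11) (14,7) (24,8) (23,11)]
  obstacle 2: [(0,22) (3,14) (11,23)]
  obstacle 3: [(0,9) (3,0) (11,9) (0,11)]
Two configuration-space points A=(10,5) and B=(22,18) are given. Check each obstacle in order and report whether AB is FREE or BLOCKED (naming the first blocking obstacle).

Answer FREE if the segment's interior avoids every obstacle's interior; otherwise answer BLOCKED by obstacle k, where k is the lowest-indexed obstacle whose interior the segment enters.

BLOCKED by obstacle 1

Obstacle 1 [(13,11) (14,7) (24,8) (23,11)]:
  edge (13,11)–(14,7): crosses AB
  edge (14,7)–(24,8): clear
  edge (24,8)–(23,11): clear
  edge (23,11)–(13,11): crosses AB
  → BLOCKED
Obstacle 2 [(0,22) (3,14) (11,23)]:
  edge (0,22)–(3,14): clear
  edge (3,14)–(11,23): clear
  edge (11,23)–(0,22): clear
  midpoint (16,23/2) outside
  → clear
Obstacle 3 [(0,9) (3,0) (11,9) (0,11)]:
  edge (0,9)–(3,0): clear
  edge (3,0)–(11,9): clear
  edge (11,9)–(0,11): clear
  edge (0,11)–(0,9): clear
  midpoint (16,23/2) outside
  → clear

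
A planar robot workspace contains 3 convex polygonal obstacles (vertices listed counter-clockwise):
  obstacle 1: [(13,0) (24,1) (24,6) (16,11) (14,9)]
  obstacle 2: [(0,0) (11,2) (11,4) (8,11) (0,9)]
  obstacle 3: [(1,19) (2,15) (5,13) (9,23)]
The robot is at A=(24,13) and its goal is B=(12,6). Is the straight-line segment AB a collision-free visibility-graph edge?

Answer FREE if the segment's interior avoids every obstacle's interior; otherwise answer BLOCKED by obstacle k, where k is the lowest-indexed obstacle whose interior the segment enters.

BLOCKED by obstacle 1

Obstacle 1 [(13,0) (24,1) (24,6) (16,11) (14,9)]:
  edge (13,0)–(24,1): clear
  edge (24,1)–(24,6): clear
  edge (24,6)–(16,11): crosses AB
  edge (16,11)–(14,9): clear
  edge (14,9)–(13,0): crosses AB
  → BLOCKED
Obstacle 2 [(0,0) (11,2) (11,4) (8,11) (0,9)]:
  edge (0,0)–(11,2): clear
  edge (11,2)–(11,4): clear
  edge (11,4)–(8,11): clear
  edge (8,11)–(0,9): clear
  edge (0,9)–(0,0): clear
  midpoint (18,19/2) outside
  → clear
Obstacle 3 [(1,19) (2,15) (5,13) (9,23)]:
  edge (1,19)–(2,15): clear
  edge (2,15)–(5,13): clear
  edge (5,13)–(9,23): clear
  edge (9,23)–(1,19): clear
  midpoint (18,19/2) outside
  → clear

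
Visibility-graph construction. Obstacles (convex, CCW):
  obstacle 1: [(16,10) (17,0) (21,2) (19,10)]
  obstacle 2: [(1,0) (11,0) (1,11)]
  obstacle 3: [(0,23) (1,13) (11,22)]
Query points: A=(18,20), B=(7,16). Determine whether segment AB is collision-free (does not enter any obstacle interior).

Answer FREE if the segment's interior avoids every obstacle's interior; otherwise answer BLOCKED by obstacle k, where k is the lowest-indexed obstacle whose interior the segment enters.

FREE

Obstacle 1 [(16,10) (17,0) (21,2) (19,10)]:
  edge (16,10)–(17,0): clear
  edge (17,0)–(21,2): clear
  edge (21,2)–(19,10): clear
  edge (19,10)–(16,10): clear
  midpoint (25/2,18) outside
  → clear
Obstacle 2 [(1,0) (11,0) (1,11)]:
  edge (1,0)–(11,0): clear
  edge (11,0)–(1,11): clear
  edge (1,11)–(1,0): clear
  midpoint (25/2,18) outside
  → clear
Obstacle 3 [(0,23) (1,13) (11,22)]:
  edge (0,23)–(1,13): clear
  edge (1,13)–(11,22): clear
  edge (11,22)–(0,23): clear
  midpoint (25/2,18) outside
  → clear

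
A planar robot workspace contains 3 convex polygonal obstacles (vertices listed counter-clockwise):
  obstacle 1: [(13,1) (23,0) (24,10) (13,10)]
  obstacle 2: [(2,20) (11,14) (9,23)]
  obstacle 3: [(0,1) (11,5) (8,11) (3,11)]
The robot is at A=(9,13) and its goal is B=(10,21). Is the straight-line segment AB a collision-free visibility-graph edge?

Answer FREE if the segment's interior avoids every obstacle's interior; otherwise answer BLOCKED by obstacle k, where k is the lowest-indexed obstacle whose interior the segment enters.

BLOCKED by obstacle 2

Obstacle 1 [(13,1) (23,0) (24,10) (13,10)]:
  edge (13,1)–(23,0): clear
  edge (23,0)–(24,10): clear
  edge (24,10)–(13,10): clear
  edge (13,10)–(13,1): clear
  midpoint (19/2,17) outside
  → clear
Obstacle 2 [(2,20) (11,14) (9,23)]:
  edge (2,20)–(11,14): crosses AB
  edge (11,14)–(9,23): crosses AB
  edge (9,23)–(2,20): clear
  → BLOCKED
Obstacle 3 [(0,1) (11,5) (8,11) (3,11)]:
  edge (0,1)–(11,5): clear
  edge (11,5)–(8,11): clear
  edge (8,11)–(3,11): clear
  edge (3,11)–(0,1): clear
  midpoint (19/2,17) outside
  → clear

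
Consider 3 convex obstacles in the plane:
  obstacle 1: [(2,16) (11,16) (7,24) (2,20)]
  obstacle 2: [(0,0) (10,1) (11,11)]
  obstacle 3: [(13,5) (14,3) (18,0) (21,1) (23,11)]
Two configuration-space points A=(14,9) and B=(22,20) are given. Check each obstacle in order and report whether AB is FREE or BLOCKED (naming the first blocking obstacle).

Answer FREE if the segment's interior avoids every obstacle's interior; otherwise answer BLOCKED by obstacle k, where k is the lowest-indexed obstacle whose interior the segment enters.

FREE

Obstacle 1 [(2,16) (11,16) (7,24) (2,20)]:
  edge (2,16)–(11,16): clear
  edge (11,16)–(7,24): clear
  edge (7,24)–(2,20): clear
  edge (2,20)–(2,16): clear
  midpoint (18,29/2) outside
  → clear
Obstacle 2 [(0,0) (10,1) (11,11)]:
  edge (0,0)–(10,1): clear
  edge (10,1)–(11,11): clear
  edge (11,11)–(0,0): clear
  midpoint (18,29/2) outside
  → clear
Obstacle 3 [(13,5) (14,3) (18,0) (21,1) (23,11)]:
  edge (13,5)–(14,3): clear
  edge (14,3)–(18,0): clear
  edge (18,0)–(21,1): clear
  edge (21,1)–(23,11): clear
  edge (23,11)–(13,5): clear
  midpoint (18,29/2) outside
  → clear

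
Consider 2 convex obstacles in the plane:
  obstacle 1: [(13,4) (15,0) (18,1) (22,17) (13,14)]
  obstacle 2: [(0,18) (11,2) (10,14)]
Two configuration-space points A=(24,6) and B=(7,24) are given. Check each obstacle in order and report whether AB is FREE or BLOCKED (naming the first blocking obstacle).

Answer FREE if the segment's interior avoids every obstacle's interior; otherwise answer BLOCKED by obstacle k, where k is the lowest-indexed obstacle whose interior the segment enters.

BLOCKED by obstacle 1

Obstacle 1 [(13,4) (15,0) (18,1) (22,17) (13,14)]:
  edge (13,4)–(15,0): clear
  edge (15,0)–(18,1): clear
  edge (18,1)–(22,17): crosses AB
  edge (22,17)–(13,14): crosses AB
  edge (13,14)–(13,4): clear
  → BLOCKED
Obstacle 2 [(0,18) (11,2) (10,14)]:
  edge (0,18)–(11,2): clear
  edge (11,2)–(10,14): clear
  edge (10,14)–(0,18): clear
  midpoint (31/2,15) outside
  → clear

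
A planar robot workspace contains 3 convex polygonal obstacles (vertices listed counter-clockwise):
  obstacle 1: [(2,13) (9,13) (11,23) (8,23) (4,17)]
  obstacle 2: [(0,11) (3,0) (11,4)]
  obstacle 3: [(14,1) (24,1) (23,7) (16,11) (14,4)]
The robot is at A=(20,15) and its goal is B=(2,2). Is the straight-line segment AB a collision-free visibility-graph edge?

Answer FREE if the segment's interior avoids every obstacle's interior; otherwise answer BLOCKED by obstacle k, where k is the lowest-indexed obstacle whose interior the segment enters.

BLOCKED by obstacle 2

Obstacle 1 [(2,13) (9,13) (11,23) (8,23) (4,17)]:
  edge (2,13)–(9,13): clear
  edge (9,13)–(11,23): clear
  edge (11,23)–(8,23): clear
  edge (8,23)–(4,17): clear
  edge (4,17)–(2,13): clear
  midpoint (11,17/2) outside
  → clear
Obstacle 2 [(0,11) (3,0) (11,4)]:
  edge (0,11)–(3,0): crosses AB
  edge (3,0)–(11,4): clear
  edge (11,4)–(0,11): crosses AB
  → BLOCKED
Obstacle 3 [(14,1) (24,1) (23,7) (16,11) (14,4)]:
  edge (14,1)–(24,1): clear
  edge (24,1)–(23,7): clear
  edge (23,7)–(16,11): clear
  edge (16,11)–(14,4): clear
  edge (14,4)–(14,1): clear
  midpoint (11,17/2) outside
  → clear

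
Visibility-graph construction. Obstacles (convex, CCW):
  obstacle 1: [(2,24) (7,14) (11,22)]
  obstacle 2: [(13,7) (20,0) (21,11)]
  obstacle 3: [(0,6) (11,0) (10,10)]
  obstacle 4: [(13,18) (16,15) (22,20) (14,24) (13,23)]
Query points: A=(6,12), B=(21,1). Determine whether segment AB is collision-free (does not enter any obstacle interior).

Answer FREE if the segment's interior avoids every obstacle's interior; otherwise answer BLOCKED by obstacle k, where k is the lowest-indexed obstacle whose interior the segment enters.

BLOCKED by obstacle 2

Obstacle 1 [(2,24) (7,14) (11,22)]:
  edge (2,24)–(7,14): clear
  edge (7,14)–(11,22): clear
  edge (11,22)–(2,24): clear
  midpoint (27/2,13/2) outside
  → clear
Obstacle 2 [(13,7) (20,0) (21,11)]:
  edge (13,7)–(20,0): crosses AB
  edge (20,0)–(21,11): crosses AB
  edge (21,11)–(13,7): clear
  → BLOCKED
Obstacle 3 [(0,6) (11,0) (10,10)]:
  edge (0,6)–(11,0): clear
  edge (11,0)–(10,10): crosses AB
  edge (10,10)–(0,6): crosses AB
  → BLOCKED
Obstacle 4 [(13,18) (16,15) (22,20) (14,24) (13,23)]:
  edge (13,18)–(16,15): clear
  edge (16,15)–(22,20): clear
  edge (22,20)–(14,24): clear
  edge (14,24)–(13,23): clear
  edge (13,23)–(13,18): clear
  midpoint (27/2,13/2) outside
  → clear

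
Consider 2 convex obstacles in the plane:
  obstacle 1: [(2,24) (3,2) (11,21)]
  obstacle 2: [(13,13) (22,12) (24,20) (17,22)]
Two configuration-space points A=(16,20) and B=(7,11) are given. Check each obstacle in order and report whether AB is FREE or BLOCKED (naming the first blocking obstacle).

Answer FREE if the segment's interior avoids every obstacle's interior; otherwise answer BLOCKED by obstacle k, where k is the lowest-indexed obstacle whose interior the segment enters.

Obstacle 1 [(2,24) (3,2) (11,21)]:
  edge (2,24)–(3,2): clear
  edge (3,2)–(11,21): clear
  edge (11,21)–(2,24): clear
  midpoint (23/2,31/2) outside
  → clear
Obstacle 2 [(13,13) (22,12) (24,20) (17,22)]:
  edge (13,13)–(22,12): clear
  edge (22,12)–(24,20): clear
  edge (24,20)–(17,22): clear
  edge (17,22)–(13,13): clear
  midpoint (23/2,31/2) outside
  → clear

FREE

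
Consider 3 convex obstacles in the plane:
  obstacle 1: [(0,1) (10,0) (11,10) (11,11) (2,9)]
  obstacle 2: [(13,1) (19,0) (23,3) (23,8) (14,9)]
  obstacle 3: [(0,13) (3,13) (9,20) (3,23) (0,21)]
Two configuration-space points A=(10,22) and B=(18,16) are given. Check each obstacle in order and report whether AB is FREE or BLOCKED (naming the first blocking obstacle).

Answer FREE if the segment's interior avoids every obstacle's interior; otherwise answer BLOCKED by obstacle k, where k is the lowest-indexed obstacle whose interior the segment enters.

FREE

Obstacle 1 [(0,1) (10,0) (11,10) (11,11) (2,9)]:
  edge (0,1)–(10,0): clear
  edge (10,0)–(11,10): clear
  edge (11,10)–(11,11): clear
  edge (11,11)–(2,9): clear
  edge (2,9)–(0,1): clear
  midpoint (14,19) outside
  → clear
Obstacle 2 [(13,1) (19,0) (23,3) (23,8) (14,9)]:
  edge (13,1)–(19,0): clear
  edge (19,0)–(23,3): clear
  edge (23,3)–(23,8): clear
  edge (23,8)–(14,9): clear
  edge (14,9)–(13,1): clear
  midpoint (14,19) outside
  → clear
Obstacle 3 [(0,13) (3,13) (9,20) (3,23) (0,21)]:
  edge (0,13)–(3,13): clear
  edge (3,13)–(9,20): clear
  edge (9,20)–(3,23): clear
  edge (3,23)–(0,21): clear
  edge (0,21)–(0,13): clear
  midpoint (14,19) outside
  → clear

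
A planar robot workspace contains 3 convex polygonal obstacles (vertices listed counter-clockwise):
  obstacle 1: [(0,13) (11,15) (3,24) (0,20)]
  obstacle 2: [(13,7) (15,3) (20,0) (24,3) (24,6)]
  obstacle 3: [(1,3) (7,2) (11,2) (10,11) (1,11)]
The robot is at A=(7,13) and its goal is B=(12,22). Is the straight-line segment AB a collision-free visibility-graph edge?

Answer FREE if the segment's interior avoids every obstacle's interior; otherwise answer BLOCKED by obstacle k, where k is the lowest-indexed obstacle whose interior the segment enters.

BLOCKED by obstacle 1

Obstacle 1 [(0,13) (11,15) (3,24) (0,20)]:
  edge (0,13)–(11,15): crosses AB
  edge (11,15)–(3,24): crosses AB
  edge (3,24)–(0,20): clear
  edge (0,20)–(0,13): clear
  → BLOCKED
Obstacle 2 [(13,7) (15,3) (20,0) (24,3) (24,6)]:
  edge (13,7)–(15,3): clear
  edge (15,3)–(20,0): clear
  edge (20,0)–(24,3): clear
  edge (24,3)–(24,6): clear
  edge (24,6)–(13,7): clear
  midpoint (19/2,35/2) outside
  → clear
Obstacle 3 [(1,3) (7,2) (11,2) (10,11) (1,11)]:
  edge (1,3)–(7,2): clear
  edge (7,2)–(11,2): clear
  edge (11,2)–(10,11): clear
  edge (10,11)–(1,11): clear
  edge (1,11)–(1,3): clear
  midpoint (19/2,35/2) outside
  → clear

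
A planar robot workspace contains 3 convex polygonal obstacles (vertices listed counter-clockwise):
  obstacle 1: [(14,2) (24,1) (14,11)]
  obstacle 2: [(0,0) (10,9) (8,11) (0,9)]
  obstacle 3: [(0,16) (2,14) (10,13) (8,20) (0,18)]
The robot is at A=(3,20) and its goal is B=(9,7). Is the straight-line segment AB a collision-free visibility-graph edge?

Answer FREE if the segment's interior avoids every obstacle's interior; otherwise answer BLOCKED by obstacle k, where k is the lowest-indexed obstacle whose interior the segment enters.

BLOCKED by obstacle 2

Obstacle 1 [(14,2) (24,1) (14,11)]:
  edge (14,2)–(24,1): clear
  edge (24,1)–(14,11): clear
  edge (14,11)–(14,2): clear
  midpoint (6,27/2) outside
  → clear
Obstacle 2 [(0,0) (10,9) (8,11) (0,9)]:
  edge (0,0)–(10,9): crosses AB
  edge (10,9)–(8,11): clear
  edge (8,11)–(0,9): crosses AB
  edge (0,9)–(0,0): clear
  → BLOCKED
Obstacle 3 [(0,16) (2,14) (10,13) (8,20) (0,18)]:
  edge (0,16)–(2,14): clear
  edge (2,14)–(10,13): crosses AB
  edge (10,13)–(8,20): clear
  edge (8,20)–(0,18): crosses AB
  edge (0,18)–(0,16): clear
  → BLOCKED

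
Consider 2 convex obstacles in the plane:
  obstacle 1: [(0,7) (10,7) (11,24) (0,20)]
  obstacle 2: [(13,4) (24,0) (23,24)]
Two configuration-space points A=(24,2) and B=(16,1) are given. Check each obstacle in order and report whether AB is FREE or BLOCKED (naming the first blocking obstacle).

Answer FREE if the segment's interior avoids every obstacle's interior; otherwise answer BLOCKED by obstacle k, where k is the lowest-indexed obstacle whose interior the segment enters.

Obstacle 1 [(0,7) (10,7) (11,24) (0,20)]:
  edge (0,7)–(10,7): clear
  edge (10,7)–(11,24): clear
  edge (11,24)–(0,20): clear
  edge (0,20)–(0,7): clear
  midpoint (20,3/2) outside
  → clear
Obstacle 2 [(13,4) (24,0) (23,24)]:
  edge (13,4)–(24,0): crosses AB
  edge (24,0)–(23,24): crosses AB
  edge (23,24)–(13,4): clear
  → BLOCKED

BLOCKED by obstacle 2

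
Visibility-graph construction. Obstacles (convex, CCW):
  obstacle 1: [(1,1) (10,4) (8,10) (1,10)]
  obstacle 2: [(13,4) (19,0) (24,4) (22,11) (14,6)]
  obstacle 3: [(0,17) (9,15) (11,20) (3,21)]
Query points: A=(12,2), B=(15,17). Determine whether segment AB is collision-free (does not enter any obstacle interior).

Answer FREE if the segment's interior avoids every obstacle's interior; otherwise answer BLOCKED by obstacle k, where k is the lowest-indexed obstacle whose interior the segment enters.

FREE

Obstacle 1 [(1,1) (10,4) (8,10) (1,10)]:
  edge (1,1)–(10,4): clear
  edge (10,4)–(8,10): clear
  edge (8,10)–(1,10): clear
  edge (1,10)–(1,1): clear
  midpoint (27/2,19/2) outside
  → clear
Obstacle 2 [(13,4) (19,0) (24,4) (22,11) (14,6)]:
  edge (13,4)–(19,0): clear
  edge (19,0)–(24,4): clear
  edge (24,4)–(22,11): clear
  edge (22,11)–(14,6): clear
  edge (14,6)–(13,4): clear
  midpoint (27/2,19/2) outside
  → clear
Obstacle 3 [(0,17) (9,15) (11,20) (3,21)]:
  edge (0,17)–(9,15): clear
  edge (9,15)–(11,20): clear
  edge (11,20)–(3,21): clear
  edge (3,21)–(0,17): clear
  midpoint (27/2,19/2) outside
  → clear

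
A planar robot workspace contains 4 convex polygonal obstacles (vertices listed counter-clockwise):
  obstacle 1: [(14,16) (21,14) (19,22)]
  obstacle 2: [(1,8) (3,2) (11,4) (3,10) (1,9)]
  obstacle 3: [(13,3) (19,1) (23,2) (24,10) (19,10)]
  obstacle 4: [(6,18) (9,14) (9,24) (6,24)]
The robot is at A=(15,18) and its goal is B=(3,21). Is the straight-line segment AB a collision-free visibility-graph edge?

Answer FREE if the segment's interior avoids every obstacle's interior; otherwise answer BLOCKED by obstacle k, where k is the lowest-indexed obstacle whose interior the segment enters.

Obstacle 1 [(14,16) (21,14) (19,22)]:
  edge (14,16)–(21,14): clear
  edge (21,14)–(19,22): clear
  edge (19,22)–(14,16): clear
  midpoint (9,39/2) outside
  → clear
Obstacle 2 [(1,8) (3,2) (11,4) (3,10) (1,9)]:
  edge (1,8)–(3,2): clear
  edge (3,2)–(11,4): clear
  edge (11,4)–(3,10): clear
  edge (3,10)–(1,9): clear
  edge (1,9)–(1,8): clear
  midpoint (9,39/2) outside
  → clear
Obstacle 3 [(13,3) (19,1) (23,2) (24,10) (19,10)]:
  edge (13,3)–(19,1): clear
  edge (19,1)–(23,2): clear
  edge (23,2)–(24,10): clear
  edge (24,10)–(19,10): clear
  edge (19,10)–(13,3): clear
  midpoint (9,39/2) outside
  → clear
Obstacle 4 [(6,18) (9,14) (9,24) (6,24)]:
  edge (6,18)–(9,14): clear
  edge (9,14)–(9,24): crosses AB
  edge (9,24)–(6,24): clear
  edge (6,24)–(6,18): crosses AB
  → BLOCKED

BLOCKED by obstacle 4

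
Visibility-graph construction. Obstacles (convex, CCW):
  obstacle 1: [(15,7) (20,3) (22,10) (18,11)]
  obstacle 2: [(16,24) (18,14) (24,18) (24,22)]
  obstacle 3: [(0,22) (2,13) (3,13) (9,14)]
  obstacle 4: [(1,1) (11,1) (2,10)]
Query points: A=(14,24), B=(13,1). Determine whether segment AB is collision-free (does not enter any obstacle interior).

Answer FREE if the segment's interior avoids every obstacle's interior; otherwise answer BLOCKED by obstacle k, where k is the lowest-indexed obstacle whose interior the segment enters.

Obstacle 1 [(15,7) (20,3) (22,10) (18,11)]:
  edge (15,7)–(20,3): clear
  edge (20,3)–(22,10): clear
  edge (22,10)–(18,11): clear
  edge (18,11)–(15,7): clear
  midpoint (27/2,25/2) outside
  → clear
Obstacle 2 [(16,24) (18,14) (24,18) (24,22)]:
  edge (16,24)–(18,14): clear
  edge (18,14)–(24,18): clear
  edge (24,18)–(24,22): clear
  edge (24,22)–(16,24): clear
  midpoint (27/2,25/2) outside
  → clear
Obstacle 3 [(0,22) (2,13) (3,13) (9,14)]:
  edge (0,22)–(2,13): clear
  edge (2,13)–(3,13): clear
  edge (3,13)–(9,14): clear
  edge (9,14)–(0,22): clear
  midpoint (27/2,25/2) outside
  → clear
Obstacle 4 [(1,1) (11,1) (2,10)]:
  edge (1,1)–(11,1): clear
  edge (11,1)–(2,10): clear
  edge (2,10)–(1,1): clear
  midpoint (27/2,25/2) outside
  → clear

FREE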